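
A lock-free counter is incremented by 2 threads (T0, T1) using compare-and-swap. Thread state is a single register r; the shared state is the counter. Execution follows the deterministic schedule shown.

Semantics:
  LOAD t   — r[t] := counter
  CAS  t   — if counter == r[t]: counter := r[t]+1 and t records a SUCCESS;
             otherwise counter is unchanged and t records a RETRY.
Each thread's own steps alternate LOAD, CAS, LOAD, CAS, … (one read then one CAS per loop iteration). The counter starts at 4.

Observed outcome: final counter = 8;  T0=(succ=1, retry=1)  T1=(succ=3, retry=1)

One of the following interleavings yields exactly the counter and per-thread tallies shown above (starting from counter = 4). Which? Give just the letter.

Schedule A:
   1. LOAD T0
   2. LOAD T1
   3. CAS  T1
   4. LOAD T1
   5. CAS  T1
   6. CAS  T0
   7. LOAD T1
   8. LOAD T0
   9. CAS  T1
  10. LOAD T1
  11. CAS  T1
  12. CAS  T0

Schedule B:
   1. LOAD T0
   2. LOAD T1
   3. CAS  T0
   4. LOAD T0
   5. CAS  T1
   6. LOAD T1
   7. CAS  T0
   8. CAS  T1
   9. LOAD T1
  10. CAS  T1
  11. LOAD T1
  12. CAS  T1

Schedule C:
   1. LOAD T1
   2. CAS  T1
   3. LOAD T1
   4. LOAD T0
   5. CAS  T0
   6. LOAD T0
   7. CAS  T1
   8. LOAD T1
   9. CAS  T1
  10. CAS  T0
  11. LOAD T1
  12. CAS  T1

Tracing schedule C:
1. LOAD T1 → mem=4 r[T1]=4 [LOAD]
2. CAS T1 → mem=5 r[T1]=4 [OK]
3. LOAD T1 → mem=5 r[T1]=5 [LOAD]
4. LOAD T0 → mem=5 r[T0]=5 [LOAD]
5. CAS T0 → mem=6 r[T0]=5 [OK]
6. LOAD T0 → mem=6 r[T0]=6 [LOAD]
7. CAS T1 → mem=6 r[T1]=5 [RETRY]
8. LOAD T1 → mem=6 r[T1]=6 [LOAD]
9. CAS T1 → mem=7 r[T1]=6 [OK]
10. CAS T0 → mem=7 r[T0]=6 [RETRY]
11. LOAD T1 → mem=7 r[T1]=7 [LOAD]
12. CAS T1 → mem=8 r[T1]=7 [OK]

C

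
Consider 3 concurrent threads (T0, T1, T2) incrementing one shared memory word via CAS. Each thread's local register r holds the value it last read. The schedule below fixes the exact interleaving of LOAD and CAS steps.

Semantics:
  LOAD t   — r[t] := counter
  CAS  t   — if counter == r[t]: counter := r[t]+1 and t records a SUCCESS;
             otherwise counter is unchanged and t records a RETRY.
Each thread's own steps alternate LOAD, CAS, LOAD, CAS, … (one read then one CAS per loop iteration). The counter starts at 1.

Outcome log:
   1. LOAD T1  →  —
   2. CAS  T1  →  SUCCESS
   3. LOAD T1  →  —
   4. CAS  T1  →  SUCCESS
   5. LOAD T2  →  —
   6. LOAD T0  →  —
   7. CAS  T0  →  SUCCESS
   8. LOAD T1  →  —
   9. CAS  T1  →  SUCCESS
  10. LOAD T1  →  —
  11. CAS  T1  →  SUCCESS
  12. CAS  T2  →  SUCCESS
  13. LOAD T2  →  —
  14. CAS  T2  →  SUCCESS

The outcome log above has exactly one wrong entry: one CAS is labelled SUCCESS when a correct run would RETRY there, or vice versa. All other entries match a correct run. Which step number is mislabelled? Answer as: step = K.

Re-executing:
T1 LOAD — after: cnt=1, r=1 — load
T1 CAS — after: cnt=2, r=1 — ok
T1 LOAD — after: cnt=2, r=2 — load
T1 CAS — after: cnt=3, r=2 — ok
T2 LOAD — after: cnt=3, r=3 — load
T0 LOAD — after: cnt=3, r=3 — load
T0 CAS — after: cnt=4, r=3 — ok
T1 LOAD — after: cnt=4, r=4 — load
T1 CAS — after: cnt=5, r=4 — ok
T1 LOAD — after: cnt=5, r=5 — load
T1 CAS — after: cnt=6, r=5 — ok
T2 CAS — after: cnt=6, r=3 — retry
T2 LOAD — after: cnt=6, r=6 — load
T2 CAS — after: cnt=7, r=6 — ok
Mismatch at 12.

step = 12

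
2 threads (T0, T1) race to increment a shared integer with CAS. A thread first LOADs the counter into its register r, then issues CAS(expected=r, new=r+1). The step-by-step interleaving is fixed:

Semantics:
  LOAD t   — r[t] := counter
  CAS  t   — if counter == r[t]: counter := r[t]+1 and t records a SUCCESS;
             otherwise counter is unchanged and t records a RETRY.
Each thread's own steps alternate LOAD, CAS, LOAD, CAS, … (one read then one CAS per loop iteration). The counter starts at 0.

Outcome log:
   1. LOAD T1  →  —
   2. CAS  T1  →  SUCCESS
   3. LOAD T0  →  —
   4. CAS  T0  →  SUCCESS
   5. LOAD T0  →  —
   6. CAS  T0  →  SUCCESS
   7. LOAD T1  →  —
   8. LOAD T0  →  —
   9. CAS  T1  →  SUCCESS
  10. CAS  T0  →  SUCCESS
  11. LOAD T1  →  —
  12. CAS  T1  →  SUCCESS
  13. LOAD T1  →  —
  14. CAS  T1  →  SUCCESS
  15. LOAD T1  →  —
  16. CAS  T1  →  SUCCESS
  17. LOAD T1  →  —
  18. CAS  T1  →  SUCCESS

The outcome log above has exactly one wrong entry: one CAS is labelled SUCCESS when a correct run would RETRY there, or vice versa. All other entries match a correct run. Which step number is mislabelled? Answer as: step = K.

Reference trace:
#1 T1 reads 0
#2 T1 CAS(0→1) writes; counter now 1
#3 T0 reads 1
#4 T0 CAS(1→2) writes; counter now 2
#5 T0 reads 2
#6 T0 CAS(2→3) writes; counter now 3
#7 T1 reads 3
#8 T0 reads 3
#9 T1 CAS(3→4) writes; counter now 4
#10 T0 CAS(3→4) fails; counter now 4
#11 T1 reads 4
#12 T1 CAS(4→5) writes; counter now 5
#13 T1 reads 5
#14 T1 CAS(5→6) writes; counter now 6
#15 T1 reads 6
#16 T1 CAS(6→7) writes; counter now 7
#17 T1 reads 7
#18 T1 CAS(7→8) writes; counter now 8
Mismatch at 10.

step = 10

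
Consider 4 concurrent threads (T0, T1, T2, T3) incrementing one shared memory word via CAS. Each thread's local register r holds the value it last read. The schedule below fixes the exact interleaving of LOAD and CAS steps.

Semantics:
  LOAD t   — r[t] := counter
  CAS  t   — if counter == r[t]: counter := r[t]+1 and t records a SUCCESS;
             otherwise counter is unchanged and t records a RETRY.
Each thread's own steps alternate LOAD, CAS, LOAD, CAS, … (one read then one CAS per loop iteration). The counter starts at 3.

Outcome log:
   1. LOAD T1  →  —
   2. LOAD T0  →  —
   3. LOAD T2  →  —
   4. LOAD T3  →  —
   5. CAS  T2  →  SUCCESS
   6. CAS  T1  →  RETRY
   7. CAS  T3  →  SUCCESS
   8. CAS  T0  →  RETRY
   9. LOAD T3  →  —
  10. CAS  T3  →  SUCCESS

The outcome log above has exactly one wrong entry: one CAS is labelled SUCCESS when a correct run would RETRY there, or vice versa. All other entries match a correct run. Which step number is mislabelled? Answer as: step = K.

Re-executing:
[1] T1.load  rd  (counter 3, T1.r 3)
[2] T0.load  rd  (counter 3, T0.r 3)
[3] T2.load  rd  (counter 3, T2.r 3)
[4] T3.load  rd  (counter 3, T3.r 3)
[5] T2.cas  hit  (counter 4, T2.r 3)
[6] T1.cas  miss  (counter 4, T1.r 3)
[7] T3.cas  miss  (counter 4, T3.r 3)
[8] T0.cas  miss  (counter 4, T0.r 3)
[9] T3.load  rd  (counter 4, T3.r 4)
[10] T3.cas  hit  (counter 5, T3.r 4)
Mismatch at 7.

step = 7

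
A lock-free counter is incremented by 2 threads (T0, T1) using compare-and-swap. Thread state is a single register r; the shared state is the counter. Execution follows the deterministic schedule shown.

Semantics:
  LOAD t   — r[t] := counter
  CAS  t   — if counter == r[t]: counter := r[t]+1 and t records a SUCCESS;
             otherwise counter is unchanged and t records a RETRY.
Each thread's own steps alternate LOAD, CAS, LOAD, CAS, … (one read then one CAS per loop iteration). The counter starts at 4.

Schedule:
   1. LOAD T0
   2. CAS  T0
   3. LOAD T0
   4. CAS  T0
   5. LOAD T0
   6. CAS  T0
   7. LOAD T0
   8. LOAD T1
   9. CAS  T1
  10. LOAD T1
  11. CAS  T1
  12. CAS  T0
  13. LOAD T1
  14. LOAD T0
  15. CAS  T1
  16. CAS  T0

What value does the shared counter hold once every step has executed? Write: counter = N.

T0 LOAD — after: cnt=4, r=4 — load
T0 CAS — after: cnt=5, r=4 — ok
T0 LOAD — after: cnt=5, r=5 — load
T0 CAS — after: cnt=6, r=5 — ok
T0 LOAD — after: cnt=6, r=6 — load
T0 CAS — after: cnt=7, r=6 — ok
T0 LOAD — after: cnt=7, r=7 — load
T1 LOAD — after: cnt=7, r=7 — load
T1 CAS — after: cnt=8, r=7 — ok
T1 LOAD — after: cnt=8, r=8 — load
T1 CAS — after: cnt=9, r=8 — ok
T0 CAS — after: cnt=9, r=7 — retry
T1 LOAD — after: cnt=9, r=9 — load
T0 LOAD — after: cnt=9, r=9 — load
T1 CAS — after: cnt=10, r=9 — ok
T0 CAS — after: cnt=10, r=9 — retry

counter = 10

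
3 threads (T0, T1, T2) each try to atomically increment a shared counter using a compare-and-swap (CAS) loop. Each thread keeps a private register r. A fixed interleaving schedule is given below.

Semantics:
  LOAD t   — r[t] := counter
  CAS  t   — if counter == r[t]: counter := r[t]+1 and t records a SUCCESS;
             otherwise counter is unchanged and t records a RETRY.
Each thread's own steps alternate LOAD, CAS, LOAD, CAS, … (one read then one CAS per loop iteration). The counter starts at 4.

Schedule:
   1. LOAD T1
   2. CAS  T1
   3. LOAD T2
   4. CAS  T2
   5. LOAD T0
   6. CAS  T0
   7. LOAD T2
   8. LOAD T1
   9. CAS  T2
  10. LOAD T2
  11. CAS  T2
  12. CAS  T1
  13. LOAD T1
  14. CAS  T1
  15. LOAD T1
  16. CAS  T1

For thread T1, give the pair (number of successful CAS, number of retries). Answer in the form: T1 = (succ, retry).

T1 = (3, 1)

[1] T1.load  rd  (counter 4, T1.r 4)
[2] T1.cas  hit  (counter 5, T1.r 4)
[3] T2.load  rd  (counter 5, T2.r 5)
[4] T2.cas  hit  (counter 6, T2.r 5)
[5] T0.load  rd  (counter 6, T0.r 6)
[6] T0.cas  hit  (counter 7, T0.r 6)
[7] T2.load  rd  (counter 7, T2.r 7)
[8] T1.load  rd  (counter 7, T1.r 7)
[9] T2.cas  hit  (counter 8, T2.r 7)
[10] T2.load  rd  (counter 8, T2.r 8)
[11] T2.cas  hit  (counter 9, T2.r 8)
[12] T1.cas  miss  (counter 9, T1.r 7)
[13] T1.load  rd  (counter 9, T1.r 9)
[14] T1.cas  hit  (counter 10, T1.r 9)
[15] T1.load  rd  (counter 10, T1.r 10)
[16] T1.cas  hit  (counter 11, T1.r 10)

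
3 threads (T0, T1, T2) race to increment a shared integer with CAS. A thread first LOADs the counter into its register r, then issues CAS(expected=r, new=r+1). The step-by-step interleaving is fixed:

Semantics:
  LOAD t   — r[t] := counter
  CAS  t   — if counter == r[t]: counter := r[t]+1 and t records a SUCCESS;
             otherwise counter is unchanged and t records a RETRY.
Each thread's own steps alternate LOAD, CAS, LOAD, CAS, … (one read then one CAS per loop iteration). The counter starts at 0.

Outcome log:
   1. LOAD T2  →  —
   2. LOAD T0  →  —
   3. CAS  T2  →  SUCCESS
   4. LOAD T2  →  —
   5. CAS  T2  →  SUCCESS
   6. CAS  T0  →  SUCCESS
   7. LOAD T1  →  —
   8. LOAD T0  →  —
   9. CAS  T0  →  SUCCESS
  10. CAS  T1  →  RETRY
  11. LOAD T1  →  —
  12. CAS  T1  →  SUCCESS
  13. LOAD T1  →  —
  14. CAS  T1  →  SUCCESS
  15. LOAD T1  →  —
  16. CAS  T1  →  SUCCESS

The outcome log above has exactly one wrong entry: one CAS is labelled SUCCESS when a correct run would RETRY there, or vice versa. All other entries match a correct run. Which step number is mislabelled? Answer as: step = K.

Reference trace:
[1] T2.load  rd  (counter 0, T2.r 0)
[2] T0.load  rd  (counter 0, T0.r 0)
[3] T2.cas  hit  (counter 1, T2.r 0)
[4] T2.load  rd  (counter 1, T2.r 1)
[5] T2.cas  hit  (counter 2, T2.r 1)
[6] T0.cas  miss  (counter 2, T0.r 0)
[7] T1.load  rd  (counter 2, T1.r 2)
[8] T0.load  rd  (counter 2, T0.r 2)
[9] T0.cas  hit  (counter 3, T0.r 2)
[10] T1.cas  miss  (counter 3, T1.r 2)
[11] T1.load  rd  (counter 3, T1.r 3)
[12] T1.cas  hit  (counter 4, T1.r 3)
[13] T1.load  rd  (counter 4, T1.r 4)
[14] T1.cas  hit  (counter 5, T1.r 4)
[15] T1.load  rd  (counter 5, T1.r 5)
[16] T1.cas  hit  (counter 6, T1.r 5)
Flip is step 6.

step = 6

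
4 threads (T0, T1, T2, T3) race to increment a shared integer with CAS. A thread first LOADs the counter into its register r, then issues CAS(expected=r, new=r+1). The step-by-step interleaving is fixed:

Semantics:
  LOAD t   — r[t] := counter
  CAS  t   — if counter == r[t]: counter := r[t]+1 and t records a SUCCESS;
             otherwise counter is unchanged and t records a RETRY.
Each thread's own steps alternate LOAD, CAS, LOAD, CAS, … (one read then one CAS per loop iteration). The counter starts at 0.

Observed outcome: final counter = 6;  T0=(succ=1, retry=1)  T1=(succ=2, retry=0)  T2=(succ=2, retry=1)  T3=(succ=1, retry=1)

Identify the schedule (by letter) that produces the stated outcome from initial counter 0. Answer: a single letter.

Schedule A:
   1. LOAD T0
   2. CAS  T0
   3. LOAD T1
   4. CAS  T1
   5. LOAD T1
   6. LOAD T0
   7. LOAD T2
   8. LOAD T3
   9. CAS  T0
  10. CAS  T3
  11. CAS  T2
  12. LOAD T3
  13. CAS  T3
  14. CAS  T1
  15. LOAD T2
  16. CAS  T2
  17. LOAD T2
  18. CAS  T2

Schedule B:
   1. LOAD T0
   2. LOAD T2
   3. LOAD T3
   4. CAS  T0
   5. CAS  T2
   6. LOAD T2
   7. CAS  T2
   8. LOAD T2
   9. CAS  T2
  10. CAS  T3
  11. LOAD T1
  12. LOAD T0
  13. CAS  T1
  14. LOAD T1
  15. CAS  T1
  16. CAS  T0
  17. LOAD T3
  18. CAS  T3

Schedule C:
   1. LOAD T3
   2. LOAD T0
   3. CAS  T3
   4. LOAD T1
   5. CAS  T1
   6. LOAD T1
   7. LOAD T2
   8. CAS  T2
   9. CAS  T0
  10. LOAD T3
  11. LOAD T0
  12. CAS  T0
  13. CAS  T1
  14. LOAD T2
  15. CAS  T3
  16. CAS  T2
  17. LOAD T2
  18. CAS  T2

B

Tracing schedule B:
T0 LOAD — after: cnt=0, r=0 — load
T2 LOAD — after: cnt=0, r=0 — load
T3 LOAD — after: cnt=0, r=0 — load
T0 CAS — after: cnt=1, r=0 — ok
T2 CAS — after: cnt=1, r=0 — retry
T2 LOAD — after: cnt=1, r=1 — load
T2 CAS — after: cnt=2, r=1 — ok
T2 LOAD — after: cnt=2, r=2 — load
T2 CAS — after: cnt=3, r=2 — ok
T3 CAS — after: cnt=3, r=0 — retry
T1 LOAD — after: cnt=3, r=3 — load
T0 LOAD — after: cnt=3, r=3 — load
T1 CAS — after: cnt=4, r=3 — ok
T1 LOAD — after: cnt=4, r=4 — load
T1 CAS — after: cnt=5, r=4 — ok
T0 CAS — after: cnt=5, r=3 — retry
T3 LOAD — after: cnt=5, r=5 — load
T3 CAS — after: cnt=6, r=5 — ok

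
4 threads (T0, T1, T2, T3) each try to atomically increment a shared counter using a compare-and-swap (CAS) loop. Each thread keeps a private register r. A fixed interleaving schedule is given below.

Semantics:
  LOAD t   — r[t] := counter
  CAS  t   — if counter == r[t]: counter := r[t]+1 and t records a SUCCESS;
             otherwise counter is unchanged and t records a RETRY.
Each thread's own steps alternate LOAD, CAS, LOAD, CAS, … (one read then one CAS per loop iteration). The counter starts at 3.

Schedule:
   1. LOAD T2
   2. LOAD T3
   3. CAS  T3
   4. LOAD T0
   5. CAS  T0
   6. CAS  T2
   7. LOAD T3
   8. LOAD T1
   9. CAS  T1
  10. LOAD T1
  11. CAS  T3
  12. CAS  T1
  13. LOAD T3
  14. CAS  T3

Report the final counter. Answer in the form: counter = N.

[1] T2.load  rd  (counter 3, T2.r 3)
[2] T3.load  rd  (counter 3, T3.r 3)
[3] T3.cas  hit  (counter 4, T3.r 3)
[4] T0.load  rd  (counter 4, T0.r 4)
[5] T0.cas  hit  (counter 5, T0.r 4)
[6] T2.cas  miss  (counter 5, T2.r 3)
[7] T3.load  rd  (counter 5, T3.r 5)
[8] T1.load  rd  (counter 5, T1.r 5)
[9] T1.cas  hit  (counter 6, T1.r 5)
[10] T1.load  rd  (counter 6, T1.r 6)
[11] T3.cas  miss  (counter 6, T3.r 5)
[12] T1.cas  hit  (counter 7, T1.r 6)
[13] T3.load  rd  (counter 7, T3.r 7)
[14] T3.cas  hit  (counter 8, T3.r 7)

counter = 8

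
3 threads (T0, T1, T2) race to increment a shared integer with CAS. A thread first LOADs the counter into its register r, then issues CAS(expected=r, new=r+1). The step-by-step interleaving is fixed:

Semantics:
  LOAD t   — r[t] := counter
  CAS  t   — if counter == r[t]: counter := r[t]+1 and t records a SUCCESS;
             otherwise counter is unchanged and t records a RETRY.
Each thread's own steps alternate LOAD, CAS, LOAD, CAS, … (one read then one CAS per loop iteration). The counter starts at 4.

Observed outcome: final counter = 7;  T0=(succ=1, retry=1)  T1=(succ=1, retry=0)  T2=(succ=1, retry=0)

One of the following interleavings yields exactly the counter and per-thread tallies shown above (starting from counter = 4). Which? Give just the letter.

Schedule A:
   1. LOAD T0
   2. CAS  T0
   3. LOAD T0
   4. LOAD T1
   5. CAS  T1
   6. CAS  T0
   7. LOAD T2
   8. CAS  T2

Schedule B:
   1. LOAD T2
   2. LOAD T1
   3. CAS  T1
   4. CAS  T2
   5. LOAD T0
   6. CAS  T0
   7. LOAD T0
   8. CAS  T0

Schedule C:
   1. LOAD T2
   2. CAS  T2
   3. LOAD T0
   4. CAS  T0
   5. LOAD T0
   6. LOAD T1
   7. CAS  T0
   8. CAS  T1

Run A:
#1 T0 reads 4
#2 T0 CAS(4→5) writes; counter now 5
#3 T0 reads 5
#4 T1 reads 5
#5 T1 CAS(5→6) writes; counter now 6
#6 T0 CAS(5→6) fails; counter now 6
#7 T2 reads 6
#8 T2 CAS(6→7) writes; counter now 7

A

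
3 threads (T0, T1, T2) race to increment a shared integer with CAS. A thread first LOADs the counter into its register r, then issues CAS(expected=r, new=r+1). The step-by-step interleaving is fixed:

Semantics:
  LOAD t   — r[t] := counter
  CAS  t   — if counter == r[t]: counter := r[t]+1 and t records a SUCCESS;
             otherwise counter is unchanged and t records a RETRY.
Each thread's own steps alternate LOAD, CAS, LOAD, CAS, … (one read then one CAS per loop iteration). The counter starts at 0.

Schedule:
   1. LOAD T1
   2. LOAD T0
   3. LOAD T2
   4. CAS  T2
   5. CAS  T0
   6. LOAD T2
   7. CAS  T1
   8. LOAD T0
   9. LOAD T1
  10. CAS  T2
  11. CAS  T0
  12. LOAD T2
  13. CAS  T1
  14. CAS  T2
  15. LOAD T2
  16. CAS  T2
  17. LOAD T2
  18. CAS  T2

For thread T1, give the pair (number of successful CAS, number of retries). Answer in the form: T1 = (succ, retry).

#1 T1 reads 0
#2 T0 reads 0
#3 T2 reads 0
#4 T2 CAS(0→1) writes; counter now 1
#5 T0 CAS(0→1) fails; counter now 1
#6 T2 reads 1
#7 T1 CAS(0→1) fails; counter now 1
#8 T0 reads 1
#9 T1 reads 1
#10 T2 CAS(1→2) writes; counter now 2
#11 T0 CAS(1→2) fails; counter now 2
#12 T2 reads 2
#13 T1 CAS(1→2) fails; counter now 2
#14 T2 CAS(2→3) writes; counter now 3
#15 T2 reads 3
#16 T2 CAS(3→4) writes; counter now 4
#17 T2 reads 4
#18 T2 CAS(4→5) writes; counter now 5

T1 = (0, 2)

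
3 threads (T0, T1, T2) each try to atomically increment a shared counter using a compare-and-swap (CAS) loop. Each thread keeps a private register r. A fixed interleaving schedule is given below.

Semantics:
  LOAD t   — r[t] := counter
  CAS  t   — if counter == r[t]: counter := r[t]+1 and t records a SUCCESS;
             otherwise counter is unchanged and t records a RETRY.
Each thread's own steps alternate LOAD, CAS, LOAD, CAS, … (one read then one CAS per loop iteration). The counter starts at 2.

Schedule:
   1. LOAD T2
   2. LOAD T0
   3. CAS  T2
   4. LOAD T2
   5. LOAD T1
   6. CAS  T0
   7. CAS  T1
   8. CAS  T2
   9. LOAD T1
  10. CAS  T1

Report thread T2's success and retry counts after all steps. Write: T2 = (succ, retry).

#1 T2 reads 2
#2 T0 reads 2
#3 T2 CAS(2→3) writes; counter now 3
#4 T2 reads 3
#5 T1 reads 3
#6 T0 CAS(2→3) fails; counter now 3
#7 T1 CAS(3→4) writes; counter now 4
#8 T2 CAS(3→4) fails; counter now 4
#9 T1 reads 4
#10 T1 CAS(4→5) writes; counter now 5

T2 = (1, 1)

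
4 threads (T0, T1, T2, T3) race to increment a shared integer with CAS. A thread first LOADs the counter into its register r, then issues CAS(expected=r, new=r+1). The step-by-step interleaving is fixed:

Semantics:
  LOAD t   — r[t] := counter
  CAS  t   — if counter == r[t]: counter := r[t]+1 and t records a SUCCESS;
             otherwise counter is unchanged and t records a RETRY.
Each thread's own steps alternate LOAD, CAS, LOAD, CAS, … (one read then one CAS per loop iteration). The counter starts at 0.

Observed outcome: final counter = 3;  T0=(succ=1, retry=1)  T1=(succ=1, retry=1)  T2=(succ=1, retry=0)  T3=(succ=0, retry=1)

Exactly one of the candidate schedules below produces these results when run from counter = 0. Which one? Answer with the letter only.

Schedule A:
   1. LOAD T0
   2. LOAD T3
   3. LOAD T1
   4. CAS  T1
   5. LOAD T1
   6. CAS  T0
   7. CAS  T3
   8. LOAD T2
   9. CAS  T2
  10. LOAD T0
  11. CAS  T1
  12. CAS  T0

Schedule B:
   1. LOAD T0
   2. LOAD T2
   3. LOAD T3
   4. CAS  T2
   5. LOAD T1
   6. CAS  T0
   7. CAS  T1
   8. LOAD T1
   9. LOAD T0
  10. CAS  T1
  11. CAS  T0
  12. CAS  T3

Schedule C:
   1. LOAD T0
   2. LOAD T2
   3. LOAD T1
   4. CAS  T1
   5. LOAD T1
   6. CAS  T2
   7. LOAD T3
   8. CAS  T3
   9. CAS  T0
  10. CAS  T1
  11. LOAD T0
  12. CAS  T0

A

Run A:
T0 LOAD — after: cnt=0, r=0 — load
T3 LOAD — after: cnt=0, r=0 — load
T1 LOAD — after: cnt=0, r=0 — load
T1 CAS — after: cnt=1, r=0 — ok
T1 LOAD — after: cnt=1, r=1 — load
T0 CAS — after: cnt=1, r=0 — retry
T3 CAS — after: cnt=1, r=0 — retry
T2 LOAD — after: cnt=1, r=1 — load
T2 CAS — after: cnt=2, r=1 — ok
T0 LOAD — after: cnt=2, r=2 — load
T1 CAS — after: cnt=2, r=1 — retry
T0 CAS — after: cnt=3, r=2 — ok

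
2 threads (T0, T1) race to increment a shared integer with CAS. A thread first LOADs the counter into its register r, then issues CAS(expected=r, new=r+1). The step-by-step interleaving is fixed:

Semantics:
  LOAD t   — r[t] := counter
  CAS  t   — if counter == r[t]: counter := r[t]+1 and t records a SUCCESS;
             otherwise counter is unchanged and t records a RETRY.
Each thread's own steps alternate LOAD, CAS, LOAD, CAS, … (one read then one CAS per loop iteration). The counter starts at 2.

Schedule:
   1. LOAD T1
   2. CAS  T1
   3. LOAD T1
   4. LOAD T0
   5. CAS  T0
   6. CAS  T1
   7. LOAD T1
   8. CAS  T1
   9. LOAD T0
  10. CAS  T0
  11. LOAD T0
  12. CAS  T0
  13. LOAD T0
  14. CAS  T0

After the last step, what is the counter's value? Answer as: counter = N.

counter = 8

step 1: T1 LOAD ⇒ load; ctr=2 reg=2
step 2: T1 CAS ⇒ ok; ctr=3 reg=2
step 3: T1 LOAD ⇒ load; ctr=3 reg=3
step 4: T0 LOAD ⇒ load; ctr=3 reg=3
step 5: T0 CAS ⇒ ok; ctr=4 reg=3
step 6: T1 CAS ⇒ retry; ctr=4 reg=3
step 7: T1 LOAD ⇒ load; ctr=4 reg=4
step 8: T1 CAS ⇒ ok; ctr=5 reg=4
step 9: T0 LOAD ⇒ load; ctr=5 reg=5
step 10: T0 CAS ⇒ ok; ctr=6 reg=5
step 11: T0 LOAD ⇒ load; ctr=6 reg=6
step 12: T0 CAS ⇒ ok; ctr=7 reg=6
step 13: T0 LOAD ⇒ load; ctr=7 reg=7
step 14: T0 CAS ⇒ ok; ctr=8 reg=7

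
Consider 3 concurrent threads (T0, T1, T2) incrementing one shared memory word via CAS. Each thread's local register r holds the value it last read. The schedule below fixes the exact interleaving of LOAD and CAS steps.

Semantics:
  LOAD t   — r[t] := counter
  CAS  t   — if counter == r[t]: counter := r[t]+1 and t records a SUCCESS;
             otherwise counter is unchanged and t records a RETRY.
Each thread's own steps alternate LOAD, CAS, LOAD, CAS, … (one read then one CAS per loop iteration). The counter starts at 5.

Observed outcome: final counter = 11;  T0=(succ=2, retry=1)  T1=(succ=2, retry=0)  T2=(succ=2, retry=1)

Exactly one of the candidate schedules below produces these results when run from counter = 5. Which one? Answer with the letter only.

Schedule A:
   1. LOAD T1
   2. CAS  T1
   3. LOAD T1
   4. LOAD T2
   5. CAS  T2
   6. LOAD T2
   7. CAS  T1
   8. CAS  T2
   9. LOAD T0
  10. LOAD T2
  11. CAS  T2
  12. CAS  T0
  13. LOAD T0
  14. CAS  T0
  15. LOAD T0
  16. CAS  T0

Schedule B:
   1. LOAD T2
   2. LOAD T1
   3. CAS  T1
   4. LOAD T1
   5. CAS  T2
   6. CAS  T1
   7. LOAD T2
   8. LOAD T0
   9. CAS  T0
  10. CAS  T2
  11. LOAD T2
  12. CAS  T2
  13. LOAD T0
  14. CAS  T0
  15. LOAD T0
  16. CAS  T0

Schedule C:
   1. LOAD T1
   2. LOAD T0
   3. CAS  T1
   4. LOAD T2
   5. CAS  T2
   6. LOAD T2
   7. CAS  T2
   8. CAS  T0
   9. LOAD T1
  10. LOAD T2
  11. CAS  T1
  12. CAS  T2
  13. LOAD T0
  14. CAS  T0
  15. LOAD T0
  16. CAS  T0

Run C:
T1 LOAD — after: cnt=5, r=5 — load
T0 LOAD — after: cnt=5, r=5 — load
T1 CAS — after: cnt=6, r=5 — ok
T2 LOAD — after: cnt=6, r=6 — load
T2 CAS — after: cnt=7, r=6 — ok
T2 LOAD — after: cnt=7, r=7 — load
T2 CAS — after: cnt=8, r=7 — ok
T0 CAS — after: cnt=8, r=5 — retry
T1 LOAD — after: cnt=8, r=8 — load
T2 LOAD — after: cnt=8, r=8 — load
T1 CAS — after: cnt=9, r=8 — ok
T2 CAS — after: cnt=9, r=8 — retry
T0 LOAD — after: cnt=9, r=9 — load
T0 CAS — after: cnt=10, r=9 — ok
T0 LOAD — after: cnt=10, r=10 — load
T0 CAS — after: cnt=11, r=10 — ok

C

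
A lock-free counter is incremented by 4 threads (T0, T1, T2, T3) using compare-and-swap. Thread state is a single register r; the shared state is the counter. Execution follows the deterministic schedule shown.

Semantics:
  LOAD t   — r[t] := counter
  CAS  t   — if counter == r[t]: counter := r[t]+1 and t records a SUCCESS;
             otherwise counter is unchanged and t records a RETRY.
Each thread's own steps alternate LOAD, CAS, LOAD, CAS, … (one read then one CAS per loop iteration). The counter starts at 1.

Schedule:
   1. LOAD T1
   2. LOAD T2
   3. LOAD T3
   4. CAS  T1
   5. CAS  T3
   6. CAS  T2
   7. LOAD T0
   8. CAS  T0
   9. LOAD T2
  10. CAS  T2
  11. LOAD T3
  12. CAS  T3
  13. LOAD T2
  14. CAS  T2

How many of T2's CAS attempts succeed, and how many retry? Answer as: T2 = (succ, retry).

T2 = (2, 1)

#1 T1 reads 1
#2 T2 reads 1
#3 T3 reads 1
#4 T1 CAS(1→2) writes; counter now 2
#5 T3 CAS(1→2) fails; counter now 2
#6 T2 CAS(1→2) fails; counter now 2
#7 T0 reads 2
#8 T0 CAS(2→3) writes; counter now 3
#9 T2 reads 3
#10 T2 CAS(3→4) writes; counter now 4
#11 T3 reads 4
#12 T3 CAS(4→5) writes; counter now 5
#13 T2 reads 5
#14 T2 CAS(5→6) writes; counter now 6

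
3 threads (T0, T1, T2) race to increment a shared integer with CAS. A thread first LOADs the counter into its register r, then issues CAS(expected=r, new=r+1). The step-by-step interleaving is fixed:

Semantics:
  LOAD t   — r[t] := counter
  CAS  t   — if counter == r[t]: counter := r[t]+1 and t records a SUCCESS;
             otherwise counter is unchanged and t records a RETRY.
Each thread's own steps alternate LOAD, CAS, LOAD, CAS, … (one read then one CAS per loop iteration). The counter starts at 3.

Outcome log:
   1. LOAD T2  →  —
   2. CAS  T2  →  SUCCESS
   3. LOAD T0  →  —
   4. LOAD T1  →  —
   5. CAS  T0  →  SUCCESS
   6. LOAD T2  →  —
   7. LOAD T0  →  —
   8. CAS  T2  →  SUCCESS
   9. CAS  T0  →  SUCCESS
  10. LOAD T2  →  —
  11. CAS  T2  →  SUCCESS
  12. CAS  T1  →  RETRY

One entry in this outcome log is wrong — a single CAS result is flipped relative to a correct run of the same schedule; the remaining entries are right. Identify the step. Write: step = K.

Reference trace:
[1] T2.load  rd  (counter 3, T2.r 3)
[2] T2.cas  hit  (counter 4, T2.r 3)
[3] T0.load  rd  (counter 4, T0.r 4)
[4] T1.load  rd  (counter 4, T1.r 4)
[5] T0.cas  hit  (counter 5, T0.r 4)
[6] T2.load  rd  (counter 5, T2.r 5)
[7] T0.load  rd  (counter 5, T0.r 5)
[8] T2.cas  hit  (counter 6, T2.r 5)
[9] T0.cas  miss  (counter 6, T0.r 5)
[10] T2.load  rd  (counter 6, T2.r 6)
[11] T2.cas  hit  (counter 7, T2.r 6)
[12] T1.cas  miss  (counter 7, T1.r 4)
Log disagrees first at step 9.

step = 9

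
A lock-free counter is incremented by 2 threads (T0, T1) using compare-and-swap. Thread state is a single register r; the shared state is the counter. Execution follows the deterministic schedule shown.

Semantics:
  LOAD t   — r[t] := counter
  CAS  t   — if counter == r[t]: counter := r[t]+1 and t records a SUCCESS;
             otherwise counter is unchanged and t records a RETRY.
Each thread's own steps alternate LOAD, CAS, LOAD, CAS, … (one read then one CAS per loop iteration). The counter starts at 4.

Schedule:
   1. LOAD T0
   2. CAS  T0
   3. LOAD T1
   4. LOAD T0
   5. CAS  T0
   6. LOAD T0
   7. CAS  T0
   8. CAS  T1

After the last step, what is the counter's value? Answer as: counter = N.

1. LOAD T0 → mem=4 r[T0]=4 [LOAD]
2. CAS T0 → mem=5 r[T0]=4 [OK]
3. LOAD T1 → mem=5 r[T1]=5 [LOAD]
4. LOAD T0 → mem=5 r[T0]=5 [LOAD]
5. CAS T0 → mem=6 r[T0]=5 [OK]
6. LOAD T0 → mem=6 r[T0]=6 [LOAD]
7. CAS T0 → mem=7 r[T0]=6 [OK]
8. CAS T1 → mem=7 r[T1]=5 [RETRY]

counter = 7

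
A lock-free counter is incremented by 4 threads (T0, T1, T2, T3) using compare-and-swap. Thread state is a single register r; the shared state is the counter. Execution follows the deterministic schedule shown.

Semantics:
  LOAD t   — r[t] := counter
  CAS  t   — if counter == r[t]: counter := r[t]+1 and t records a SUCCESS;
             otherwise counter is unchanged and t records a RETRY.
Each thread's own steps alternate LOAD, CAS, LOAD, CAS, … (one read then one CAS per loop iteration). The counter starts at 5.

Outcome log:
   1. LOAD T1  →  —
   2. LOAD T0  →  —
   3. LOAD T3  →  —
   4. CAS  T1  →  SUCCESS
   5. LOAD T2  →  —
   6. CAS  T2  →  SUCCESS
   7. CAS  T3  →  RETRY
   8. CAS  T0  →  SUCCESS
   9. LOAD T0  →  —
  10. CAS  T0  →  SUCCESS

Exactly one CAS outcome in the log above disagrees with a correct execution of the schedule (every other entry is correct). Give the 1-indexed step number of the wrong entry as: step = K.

step = 8

Reference trace:
step 1: T1 LOAD ⇒ load; ctr=5 reg=5
step 2: T0 LOAD ⇒ load; ctr=5 reg=5
step 3: T3 LOAD ⇒ load; ctr=5 reg=5
step 4: T1 CAS ⇒ ok; ctr=6 reg=5
step 5: T2 LOAD ⇒ load; ctr=6 reg=6
step 6: T2 CAS ⇒ ok; ctr=7 reg=6
step 7: T3 CAS ⇒ retry; ctr=7 reg=5
step 8: T0 CAS ⇒ retry; ctr=7 reg=5
step 9: T0 LOAD ⇒ load; ctr=7 reg=7
step 10: T0 CAS ⇒ ok; ctr=8 reg=7
Log disagrees first at step 8.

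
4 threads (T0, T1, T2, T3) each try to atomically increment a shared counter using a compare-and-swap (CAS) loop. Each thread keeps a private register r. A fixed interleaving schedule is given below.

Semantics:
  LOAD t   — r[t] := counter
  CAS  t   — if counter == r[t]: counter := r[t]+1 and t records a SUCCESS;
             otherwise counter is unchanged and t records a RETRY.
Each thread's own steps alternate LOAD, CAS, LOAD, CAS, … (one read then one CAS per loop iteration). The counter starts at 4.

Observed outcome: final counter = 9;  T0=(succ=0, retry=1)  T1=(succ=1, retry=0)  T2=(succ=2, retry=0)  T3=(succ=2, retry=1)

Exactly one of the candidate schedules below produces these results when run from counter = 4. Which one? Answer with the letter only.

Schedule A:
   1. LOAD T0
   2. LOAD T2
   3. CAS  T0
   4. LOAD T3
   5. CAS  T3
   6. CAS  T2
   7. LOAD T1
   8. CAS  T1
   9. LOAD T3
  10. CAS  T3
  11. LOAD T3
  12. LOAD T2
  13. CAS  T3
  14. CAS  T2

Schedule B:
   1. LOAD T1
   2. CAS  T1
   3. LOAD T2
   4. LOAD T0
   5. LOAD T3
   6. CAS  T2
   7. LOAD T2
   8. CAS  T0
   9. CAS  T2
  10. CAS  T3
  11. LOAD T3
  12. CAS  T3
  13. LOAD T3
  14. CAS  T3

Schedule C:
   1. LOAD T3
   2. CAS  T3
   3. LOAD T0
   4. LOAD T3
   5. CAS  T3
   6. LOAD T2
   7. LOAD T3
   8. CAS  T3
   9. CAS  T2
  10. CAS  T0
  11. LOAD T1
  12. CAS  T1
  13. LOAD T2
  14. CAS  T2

B

Simulating candidate B:
step 1: T1 LOAD ⇒ load; ctr=4 reg=4
step 2: T1 CAS ⇒ ok; ctr=5 reg=4
step 3: T2 LOAD ⇒ load; ctr=5 reg=5
step 4: T0 LOAD ⇒ load; ctr=5 reg=5
step 5: T3 LOAD ⇒ load; ctr=5 reg=5
step 6: T2 CAS ⇒ ok; ctr=6 reg=5
step 7: T2 LOAD ⇒ load; ctr=6 reg=6
step 8: T0 CAS ⇒ retry; ctr=6 reg=5
step 9: T2 CAS ⇒ ok; ctr=7 reg=6
step 10: T3 CAS ⇒ retry; ctr=7 reg=5
step 11: T3 LOAD ⇒ load; ctr=7 reg=7
step 12: T3 CAS ⇒ ok; ctr=8 reg=7
step 13: T3 LOAD ⇒ load; ctr=8 reg=8
step 14: T3 CAS ⇒ ok; ctr=9 reg=8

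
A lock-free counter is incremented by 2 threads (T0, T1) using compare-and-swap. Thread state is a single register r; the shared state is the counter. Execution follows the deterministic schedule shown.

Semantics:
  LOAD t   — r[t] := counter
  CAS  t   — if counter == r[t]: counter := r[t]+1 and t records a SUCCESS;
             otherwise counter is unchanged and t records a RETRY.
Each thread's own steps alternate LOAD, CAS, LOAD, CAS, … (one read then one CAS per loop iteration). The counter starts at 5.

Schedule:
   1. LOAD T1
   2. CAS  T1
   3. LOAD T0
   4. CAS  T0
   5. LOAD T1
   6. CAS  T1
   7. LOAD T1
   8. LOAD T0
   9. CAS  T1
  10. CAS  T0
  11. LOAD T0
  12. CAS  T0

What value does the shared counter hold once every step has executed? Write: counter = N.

counter = 10

T1 LOAD — after: cnt=5, r=5 — load
T1 CAS — after: cnt=6, r=5 — ok
T0 LOAD — after: cnt=6, r=6 — load
T0 CAS — after: cnt=7, r=6 — ok
T1 LOAD — after: cnt=7, r=7 — load
T1 CAS — after: cnt=8, r=7 — ok
T1 LOAD — after: cnt=8, r=8 — load
T0 LOAD — after: cnt=8, r=8 — load
T1 CAS — after: cnt=9, r=8 — ok
T0 CAS — after: cnt=9, r=8 — retry
T0 LOAD — after: cnt=9, r=9 — load
T0 CAS — after: cnt=10, r=9 — ok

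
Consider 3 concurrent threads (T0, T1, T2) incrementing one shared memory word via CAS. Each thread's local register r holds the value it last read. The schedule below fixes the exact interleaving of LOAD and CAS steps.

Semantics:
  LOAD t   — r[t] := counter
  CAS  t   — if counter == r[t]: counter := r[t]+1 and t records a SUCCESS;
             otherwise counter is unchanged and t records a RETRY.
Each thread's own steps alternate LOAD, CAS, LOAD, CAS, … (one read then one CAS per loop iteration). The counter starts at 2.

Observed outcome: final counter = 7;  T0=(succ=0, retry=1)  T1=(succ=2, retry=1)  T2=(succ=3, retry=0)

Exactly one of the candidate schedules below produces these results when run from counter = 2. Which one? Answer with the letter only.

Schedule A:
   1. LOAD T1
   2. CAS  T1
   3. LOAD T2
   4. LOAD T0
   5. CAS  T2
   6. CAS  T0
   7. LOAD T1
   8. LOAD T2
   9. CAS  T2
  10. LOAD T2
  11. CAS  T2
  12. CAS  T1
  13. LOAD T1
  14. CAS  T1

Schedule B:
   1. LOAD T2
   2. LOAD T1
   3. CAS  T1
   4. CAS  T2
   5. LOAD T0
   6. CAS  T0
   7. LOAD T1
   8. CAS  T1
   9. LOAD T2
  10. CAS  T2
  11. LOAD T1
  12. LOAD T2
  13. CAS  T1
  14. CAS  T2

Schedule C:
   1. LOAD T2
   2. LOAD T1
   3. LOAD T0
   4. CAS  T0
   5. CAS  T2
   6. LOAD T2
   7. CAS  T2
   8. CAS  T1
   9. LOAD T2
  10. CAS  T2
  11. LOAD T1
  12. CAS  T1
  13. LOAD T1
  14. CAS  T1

Run A:
step 1: T1 LOAD ⇒ load; ctr=2 reg=2
step 2: T1 CAS ⇒ ok; ctr=3 reg=2
step 3: T2 LOAD ⇒ load; ctr=3 reg=3
step 4: T0 LOAD ⇒ load; ctr=3 reg=3
step 5: T2 CAS ⇒ ok; ctr=4 reg=3
step 6: T0 CAS ⇒ retry; ctr=4 reg=3
step 7: T1 LOAD ⇒ load; ctr=4 reg=4
step 8: T2 LOAD ⇒ load; ctr=4 reg=4
step 9: T2 CAS ⇒ ok; ctr=5 reg=4
step 10: T2 LOAD ⇒ load; ctr=5 reg=5
step 11: T2 CAS ⇒ ok; ctr=6 reg=5
step 12: T1 CAS ⇒ retry; ctr=6 reg=4
step 13: T1 LOAD ⇒ load; ctr=6 reg=6
step 14: T1 CAS ⇒ ok; ctr=7 reg=6

A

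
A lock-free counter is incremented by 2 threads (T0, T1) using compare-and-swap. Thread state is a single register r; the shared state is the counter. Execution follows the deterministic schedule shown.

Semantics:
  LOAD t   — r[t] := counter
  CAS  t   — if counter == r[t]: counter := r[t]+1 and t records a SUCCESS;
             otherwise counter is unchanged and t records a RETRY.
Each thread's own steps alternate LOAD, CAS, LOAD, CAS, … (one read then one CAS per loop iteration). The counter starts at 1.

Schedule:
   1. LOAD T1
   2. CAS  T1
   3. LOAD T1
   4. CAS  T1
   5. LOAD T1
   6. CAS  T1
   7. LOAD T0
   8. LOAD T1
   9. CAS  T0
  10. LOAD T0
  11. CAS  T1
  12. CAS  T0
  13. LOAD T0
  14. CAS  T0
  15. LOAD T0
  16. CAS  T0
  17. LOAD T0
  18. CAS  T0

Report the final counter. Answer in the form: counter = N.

counter = 9

[1] T1.load  rd  (counter 1, T1.r 1)
[2] T1.cas  hit  (counter 2, T1.r 1)
[3] T1.load  rd  (counter 2, T1.r 2)
[4] T1.cas  hit  (counter 3, T1.r 2)
[5] T1.load  rd  (counter 3, T1.r 3)
[6] T1.cas  hit  (counter 4, T1.r 3)
[7] T0.load  rd  (counter 4, T0.r 4)
[8] T1.load  rd  (counter 4, T1.r 4)
[9] T0.cas  hit  (counter 5, T0.r 4)
[10] T0.load  rd  (counter 5, T0.r 5)
[11] T1.cas  miss  (counter 5, T1.r 4)
[12] T0.cas  hit  (counter 6, T0.r 5)
[13] T0.load  rd  (counter 6, T0.r 6)
[14] T0.cas  hit  (counter 7, T0.r 6)
[15] T0.load  rd  (counter 7, T0.r 7)
[16] T0.cas  hit  (counter 8, T0.r 7)
[17] T0.load  rd  (counter 8, T0.r 8)
[18] T0.cas  hit  (counter 9, T0.r 8)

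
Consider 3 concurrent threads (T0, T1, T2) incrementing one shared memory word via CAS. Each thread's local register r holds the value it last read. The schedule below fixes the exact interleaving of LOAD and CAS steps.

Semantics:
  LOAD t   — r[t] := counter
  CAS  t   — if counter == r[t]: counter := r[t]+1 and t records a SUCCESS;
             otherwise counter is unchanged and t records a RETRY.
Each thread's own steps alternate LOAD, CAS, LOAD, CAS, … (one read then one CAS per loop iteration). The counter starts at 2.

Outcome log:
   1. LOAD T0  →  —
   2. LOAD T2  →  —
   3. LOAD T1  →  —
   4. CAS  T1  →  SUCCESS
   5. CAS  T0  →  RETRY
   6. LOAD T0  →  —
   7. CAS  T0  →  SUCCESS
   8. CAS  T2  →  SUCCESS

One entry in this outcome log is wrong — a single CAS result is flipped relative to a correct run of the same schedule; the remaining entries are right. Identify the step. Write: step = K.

Re-executing:
step 1: T0 LOAD ⇒ load; ctr=2 reg=2
step 2: T2 LOAD ⇒ load; ctr=2 reg=2
step 3: T1 LOAD ⇒ load; ctr=2 reg=2
step 4: T1 CAS ⇒ ok; ctr=3 reg=2
step 5: T0 CAS ⇒ retry; ctr=3 reg=2
step 6: T0 LOAD ⇒ load; ctr=3 reg=3
step 7: T0 CAS ⇒ ok; ctr=4 reg=3
step 8: T2 CAS ⇒ retry; ctr=4 reg=2
Flip is step 8.

step = 8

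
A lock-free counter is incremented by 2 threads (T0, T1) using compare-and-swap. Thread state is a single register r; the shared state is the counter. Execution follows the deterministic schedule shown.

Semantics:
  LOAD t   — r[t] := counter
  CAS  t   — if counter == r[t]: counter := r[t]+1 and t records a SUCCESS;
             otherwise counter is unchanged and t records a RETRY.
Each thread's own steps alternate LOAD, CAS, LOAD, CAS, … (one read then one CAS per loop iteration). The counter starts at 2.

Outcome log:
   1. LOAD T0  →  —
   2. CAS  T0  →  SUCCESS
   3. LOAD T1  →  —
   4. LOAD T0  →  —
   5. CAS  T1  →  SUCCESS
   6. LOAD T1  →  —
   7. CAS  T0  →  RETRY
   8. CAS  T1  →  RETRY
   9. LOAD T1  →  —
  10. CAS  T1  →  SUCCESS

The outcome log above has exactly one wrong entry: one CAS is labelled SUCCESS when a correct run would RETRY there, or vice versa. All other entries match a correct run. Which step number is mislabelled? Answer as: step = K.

step = 8

Re-executing:
#1 T0 reads 2
#2 T0 CAS(2→3) writes; counter now 3
#3 T1 reads 3
#4 T0 reads 3
#5 T1 CAS(3→4) writes; counter now 4
#6 T1 reads 4
#7 T0 CAS(3→4) fails; counter now 4
#8 T1 CAS(4→5) writes; counter now 5
#9 T1 reads 5
#10 T1 CAS(5→6) writes; counter now 6
Mismatch at 8.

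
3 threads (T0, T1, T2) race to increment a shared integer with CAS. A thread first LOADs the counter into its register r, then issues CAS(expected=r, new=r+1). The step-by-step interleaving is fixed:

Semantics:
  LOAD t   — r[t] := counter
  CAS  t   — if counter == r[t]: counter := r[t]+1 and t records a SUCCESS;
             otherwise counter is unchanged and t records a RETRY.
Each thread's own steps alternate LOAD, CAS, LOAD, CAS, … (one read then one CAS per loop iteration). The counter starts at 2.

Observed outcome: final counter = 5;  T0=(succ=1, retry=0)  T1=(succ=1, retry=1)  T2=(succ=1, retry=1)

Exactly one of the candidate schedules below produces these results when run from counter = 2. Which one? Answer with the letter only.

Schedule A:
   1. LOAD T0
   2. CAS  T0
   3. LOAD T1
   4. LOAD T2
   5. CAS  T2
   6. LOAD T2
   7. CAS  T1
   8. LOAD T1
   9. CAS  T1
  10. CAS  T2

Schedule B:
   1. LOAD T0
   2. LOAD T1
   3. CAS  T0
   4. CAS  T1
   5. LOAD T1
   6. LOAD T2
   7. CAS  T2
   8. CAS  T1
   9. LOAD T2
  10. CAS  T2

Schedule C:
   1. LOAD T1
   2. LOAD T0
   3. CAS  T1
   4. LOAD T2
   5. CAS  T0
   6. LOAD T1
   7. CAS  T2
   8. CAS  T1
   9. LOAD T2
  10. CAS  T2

Simulating candidate A:
step 1: T0 LOAD ⇒ load; ctr=2 reg=2
step 2: T0 CAS ⇒ ok; ctr=3 reg=2
step 3: T1 LOAD ⇒ load; ctr=3 reg=3
step 4: T2 LOAD ⇒ load; ctr=3 reg=3
step 5: T2 CAS ⇒ ok; ctr=4 reg=3
step 6: T2 LOAD ⇒ load; ctr=4 reg=4
step 7: T1 CAS ⇒ retry; ctr=4 reg=3
step 8: T1 LOAD ⇒ load; ctr=4 reg=4
step 9: T1 CAS ⇒ ok; ctr=5 reg=4
step 10: T2 CAS ⇒ retry; ctr=5 reg=4

A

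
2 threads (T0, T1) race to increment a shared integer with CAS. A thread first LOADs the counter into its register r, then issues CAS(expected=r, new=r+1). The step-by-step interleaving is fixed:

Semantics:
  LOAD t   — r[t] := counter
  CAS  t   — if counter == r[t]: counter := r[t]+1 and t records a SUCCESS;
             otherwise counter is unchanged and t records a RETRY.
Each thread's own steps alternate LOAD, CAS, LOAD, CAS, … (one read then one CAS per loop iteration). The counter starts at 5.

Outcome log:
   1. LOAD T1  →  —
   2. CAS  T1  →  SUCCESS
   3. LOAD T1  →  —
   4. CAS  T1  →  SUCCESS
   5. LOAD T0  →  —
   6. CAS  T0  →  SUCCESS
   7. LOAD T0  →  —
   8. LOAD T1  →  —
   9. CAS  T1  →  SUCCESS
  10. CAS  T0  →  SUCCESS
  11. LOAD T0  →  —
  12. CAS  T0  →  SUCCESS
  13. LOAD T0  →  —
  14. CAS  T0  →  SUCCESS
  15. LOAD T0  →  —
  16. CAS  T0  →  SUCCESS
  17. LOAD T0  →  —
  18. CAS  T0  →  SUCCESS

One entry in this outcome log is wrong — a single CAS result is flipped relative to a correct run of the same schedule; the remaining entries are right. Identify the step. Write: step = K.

step = 10

Correct run:
T1 LOAD — after: cnt=5, r=5 — load
T1 CAS — after: cnt=6, r=5 — ok
T1 LOAD — after: cnt=6, r=6 — load
T1 CAS — after: cnt=7, r=6 — ok
T0 LOAD — after: cnt=7, r=7 — load
T0 CAS — after: cnt=8, r=7 — ok
T0 LOAD — after: cnt=8, r=8 — load
T1 LOAD — after: cnt=8, r=8 — load
T1 CAS — after: cnt=9, r=8 — ok
T0 CAS — after: cnt=9, r=8 — retry
T0 LOAD — after: cnt=9, r=9 — load
T0 CAS — after: cnt=10, r=9 — ok
T0 LOAD — after: cnt=10, r=10 — load
T0 CAS — after: cnt=11, r=10 — ok
T0 LOAD — after: cnt=11, r=11 — load
T0 CAS — after: cnt=12, r=11 — ok
T0 LOAD — after: cnt=12, r=12 — load
T0 CAS — after: cnt=13, r=12 — ok
Mismatch at 10.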